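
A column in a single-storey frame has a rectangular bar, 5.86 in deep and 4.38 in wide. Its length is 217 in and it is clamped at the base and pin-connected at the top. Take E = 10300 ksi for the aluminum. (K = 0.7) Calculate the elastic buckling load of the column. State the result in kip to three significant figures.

Buckling occurs about the weak axis: I_min = h·b³/12 with b = 4.38 in (the shorter side).
I_min = 5.86×4.38³/12 = 41.03 in⁴
Effective length L_e = K·L = 0.7 × 217 = 151.9 in
P_cr = π²EI / L_e² = π² × 10300×10³ × 41.03 / 151.9² = 1.808×10^5 lb

P_cr ≈ 181 kip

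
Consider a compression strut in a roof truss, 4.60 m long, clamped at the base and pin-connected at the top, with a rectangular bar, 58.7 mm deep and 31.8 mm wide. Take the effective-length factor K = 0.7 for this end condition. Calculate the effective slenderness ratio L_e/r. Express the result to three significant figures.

For a rectangle r_min = b/√12 = 31.8/√12 = 9.180 mm
L_e = K·L = 0.7 × 4.60 m = 3.220 m = 3220.0 mm
λ = L_e / r_min = 3220.0 / 9.180 = 351

λ ≈ 351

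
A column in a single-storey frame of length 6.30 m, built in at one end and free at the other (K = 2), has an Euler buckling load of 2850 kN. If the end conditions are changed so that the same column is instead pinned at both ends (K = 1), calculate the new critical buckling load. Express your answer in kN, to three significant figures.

P_cr ∝ 1/K², so P_cr,new = P_cr,old × (K_old/K_new)² = 2850 × (2/1)²
= 2850 × 4.000 = 11400 kN

P_cr ≈ 11400 kN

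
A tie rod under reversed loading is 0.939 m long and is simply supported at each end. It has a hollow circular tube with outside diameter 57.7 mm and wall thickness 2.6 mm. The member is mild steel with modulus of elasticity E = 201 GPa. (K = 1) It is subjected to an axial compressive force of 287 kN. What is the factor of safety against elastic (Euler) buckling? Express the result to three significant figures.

n ≈ 1.34

Inner diameter d_i = 57.7 − 2×2.6 = 52.50 mm
I = π(d_o⁴ − d_i⁴)/64 = π(57.7⁴ − 52.50⁴)/64 = 1.712×10^5 mm⁴
I = 1.712×10^5 mm⁴ = 1.712×10^-7 m⁴
Effective length L_e = K·L = 1 × 0.939 = 0.9390 m
P_cr = π²EI / L_e² = π² × 201×10⁹ × 1.712×10^-7 / 0.9390² = 3.851×10^5 N
Factor of safety n = P_cr / P = 385.14 / 287 = 1.34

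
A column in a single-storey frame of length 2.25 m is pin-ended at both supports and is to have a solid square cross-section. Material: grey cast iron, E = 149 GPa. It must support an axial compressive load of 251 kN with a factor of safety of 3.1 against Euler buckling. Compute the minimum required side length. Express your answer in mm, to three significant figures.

a ≈ 75.3 mm

Required P_cr = n·P = 3.1 × 251 = 778.1 kN
L_e = K·L = 1 × 2.25 = 2.250 m
Required I = P_cr·L_e²/(π²E) = 7.781×10^5 × 2.250² / (π² × 1.49×10^11) = 2.679×10^-6 m⁴
I_req = 2.679×10^6 mm⁴
Solid square: I = a⁴/12  ⇒  a = (12I)^(1/4) = (12×2.679×10^6)^(1/4) = 75.3 mm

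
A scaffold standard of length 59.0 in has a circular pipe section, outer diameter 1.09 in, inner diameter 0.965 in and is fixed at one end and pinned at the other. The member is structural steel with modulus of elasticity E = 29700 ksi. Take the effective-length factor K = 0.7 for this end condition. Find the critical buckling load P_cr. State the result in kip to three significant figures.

P_cr ≈ 4.59 kip

d_o = 1.09 in, d_i = 0.965 in
I = π(d_o⁴ − d_i⁴)/64 = π(1.09⁴ − 0.9650⁴)/64 = 2.672×10^-2 in⁴
Effective length L_e = K·L = 0.7 × 59.0 = 41.30 in
P_cr = π²EI / L_e² = π² × 29700×10³ × 2.672×10^-2 / 41.30² = 4.592×10^3 lb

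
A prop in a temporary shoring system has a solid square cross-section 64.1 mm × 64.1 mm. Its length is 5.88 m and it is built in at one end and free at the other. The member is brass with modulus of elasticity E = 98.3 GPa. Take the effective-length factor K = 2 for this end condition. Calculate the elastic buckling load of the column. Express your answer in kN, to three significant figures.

P_cr ≈ 9.87 kN

I = a⁴/12 = 64.1⁴/12 = 1.407×10^6 mm⁴
I = 1.407×10^6 mm⁴ = 1.407×10^-6 m⁴
Effective length L_e = K·L = 2 × 5.88 = 11.76 m
P_cr = π²EI / L_e² = π² × 98.3×10⁹ × 1.407×10^-6 / 11.76² = 9.869×10^3 N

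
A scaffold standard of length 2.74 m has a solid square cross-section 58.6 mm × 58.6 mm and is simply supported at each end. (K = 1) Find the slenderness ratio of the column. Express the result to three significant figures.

For a square r = a/√12 = 58.6/√12 = 16.92 mm
L_e = K·L = 1 × 2.74 m = 2.740 m = 2740.0 mm
λ = L_e / r_min = 2740.0 / 16.92 = 162

λ ≈ 162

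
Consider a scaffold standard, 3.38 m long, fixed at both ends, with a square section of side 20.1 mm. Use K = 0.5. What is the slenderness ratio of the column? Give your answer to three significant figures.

λ ≈ 291

For a square r = a/√12 = 20.1/√12 = 5.802 mm
L_e = K·L = 0.5 × 3.38 m = 1.690 m = 1690.0 mm
λ = L_e / r_min = 1690.0 / 5.802 = 291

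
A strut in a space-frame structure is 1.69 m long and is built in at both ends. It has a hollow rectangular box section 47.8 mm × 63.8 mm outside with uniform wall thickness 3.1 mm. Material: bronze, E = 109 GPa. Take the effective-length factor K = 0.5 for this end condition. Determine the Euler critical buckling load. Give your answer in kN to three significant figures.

P_cr ≈ 354 kN

Inner dimensions: h_i = 63.8 − 2×3.1 = 57.60 mm, b_i = 47.8 − 2×3.1 = 41.60 mm
Weak-axis I_min = (h_o·b_o³ − h_i·b_i³)/12 with b_o = 47.8, b_i = 41.60 mm (shorter outer/inner sides).
I_min = (63.8×47.8³ − 57.60×41.60³)/12 = 2.351×10^5 mm⁴
I = 2.351×10^5 mm⁴ = 2.351×10^-7 m⁴
Effective length L_e = K·L = 0.5 × 1.69 = 0.8450 m
P_cr = π²EI / L_e² = π² × 109×10⁹ × 2.351×10^-7 / 0.8450² = 3.542×10^5 N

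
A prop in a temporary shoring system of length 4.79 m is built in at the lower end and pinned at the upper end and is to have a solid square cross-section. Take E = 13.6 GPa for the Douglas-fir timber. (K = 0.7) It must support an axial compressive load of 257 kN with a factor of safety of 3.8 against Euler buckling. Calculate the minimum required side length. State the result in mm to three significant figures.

a ≈ 177 mm

Required P_cr = n·P = 3.8 × 257 = 976.6 kN
L_e = K·L = 0.7 × 4.79 = 3.353 m
Required I = P_cr·L_e²/(π²E) = 9.766×10^5 × 3.353² / (π² × 1.36×10^10) = 8.180×10^-5 m⁴
I_req = 8.180×10^7 mm⁴
Solid square: I = a⁴/12  ⇒  a = (12I)^(1/4) = (12×8.180×10^7)^(1/4) = 177 mm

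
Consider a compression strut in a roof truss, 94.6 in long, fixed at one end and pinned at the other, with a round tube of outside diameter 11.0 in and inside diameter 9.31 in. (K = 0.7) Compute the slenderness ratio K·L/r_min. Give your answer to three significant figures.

d_o = 11.0 in, d_i = 9.31 in
I = π(d_o⁴ − d_i⁴)/64 = π(11.0⁴ − 9.310⁴)/64 = 349.9 in⁴
A = 26.96 in²;  r_min = √(I/A) = √(349.9/26.96) = 3.603 in
L_e = K·L = 0.7 × 94.6 = 66.22 in
λ = L_e / r_min = 66.220 / 3.603 = 18.4

λ ≈ 18.4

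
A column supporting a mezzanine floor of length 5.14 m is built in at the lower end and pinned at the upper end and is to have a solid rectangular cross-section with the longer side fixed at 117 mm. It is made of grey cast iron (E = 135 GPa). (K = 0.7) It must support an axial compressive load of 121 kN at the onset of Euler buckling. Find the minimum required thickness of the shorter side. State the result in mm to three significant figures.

b ≈ 49.4 mm

L_e = K·L = 0.7 × 5.14 = 3.598 m
Required I = P_cr·L_e²/(π²E) = 1.210×10^5 × 3.598² / (π² × 1.35×10^11) = 1.176×10^-6 m⁴
I_req = 1.176×10^6 mm⁴
Rectangle, weak axis: I_min = h·b³/12 with h = 117 mm fixed  ⇒  b = (12I/h)^(1/3) = 49.4 mm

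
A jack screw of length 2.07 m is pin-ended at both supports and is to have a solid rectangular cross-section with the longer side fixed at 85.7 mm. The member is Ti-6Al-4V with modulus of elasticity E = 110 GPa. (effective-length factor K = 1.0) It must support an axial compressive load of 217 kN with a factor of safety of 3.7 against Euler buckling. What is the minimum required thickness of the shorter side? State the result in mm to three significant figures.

b ≈ 76.3 mm

Required P_cr = n·P = 3.7 × 217 = 802.9 kN
L_e = K·L = 1 × 2.07 = 2.070 m
Required I = P_cr·L_e²/(π²E) = 8.029×10^5 × 2.070² / (π² × 1.10×10^11) = 3.169×10^-6 m⁴
I_req = 3.169×10^6 mm⁴
Rectangle, weak axis: I_min = h·b³/12 with h = 85.7 mm fixed  ⇒  b = (12I/h)^(1/3) = 76.3 mm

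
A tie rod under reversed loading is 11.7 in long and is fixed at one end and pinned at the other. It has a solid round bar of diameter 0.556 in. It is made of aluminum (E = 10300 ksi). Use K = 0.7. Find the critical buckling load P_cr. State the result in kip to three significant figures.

P_cr ≈ 7.11 kip

I = πd⁴/64 = π×0.556⁴/64 = 4.691×10^-3 in⁴
Effective length L_e = K·L = 0.7 × 11.7 = 8.190 in
P_cr = π²EI / L_e² = π² × 10300×10³ × 4.691×10^-3 / 8.190² = 7.109×10^3 lb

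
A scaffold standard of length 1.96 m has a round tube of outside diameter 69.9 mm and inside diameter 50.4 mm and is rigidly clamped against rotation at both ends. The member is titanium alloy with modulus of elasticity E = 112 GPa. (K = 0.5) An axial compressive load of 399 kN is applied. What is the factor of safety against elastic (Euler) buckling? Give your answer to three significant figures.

n ≈ 2.47

d_o = 69.9 mm, d_i = 50.4 mm
I = π(d_o⁴ − d_i⁴)/64 = π(69.9⁴ − 50.40⁴)/64 = 8.551×10^5 mm⁴
I = 8.551×10^5 mm⁴ = 8.551×10^-7 m⁴
Effective length L_e = K·L = 0.5 × 1.96 = 0.9800 m
P_cr = π²EI / L_e² = π² × 112×10⁹ × 8.551×10^-7 / 0.9800² = 9.842×10^5 N
Factor of safety n = P_cr / P = 984.24 / 399 = 2.47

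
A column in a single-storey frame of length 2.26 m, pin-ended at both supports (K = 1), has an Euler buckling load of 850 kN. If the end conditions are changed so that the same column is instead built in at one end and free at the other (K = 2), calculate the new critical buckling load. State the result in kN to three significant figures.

P_cr ≈ 212 kN

P_cr ∝ 1/K², so P_cr,new = P_cr,old × (K_old/K_new)² = 850 × (1/2)²
= 850 × 0.2500 = 212 kN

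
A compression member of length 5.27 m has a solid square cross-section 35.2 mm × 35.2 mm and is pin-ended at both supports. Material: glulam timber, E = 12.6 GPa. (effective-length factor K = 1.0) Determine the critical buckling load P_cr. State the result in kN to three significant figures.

P_cr ≈ 0.573 kN

I = a⁴/12 = 35.2⁴/12 = 1.279×10^5 mm⁴
I = 1.279×10^5 mm⁴ = 1.279×10^-7 m⁴
Effective length L_e = K·L = 1 × 5.27 = 5.270 m
P_cr = π²EI / L_e² = π² × 12.6×10⁹ × 1.279×10^-7 / 5.270² = 572.8 N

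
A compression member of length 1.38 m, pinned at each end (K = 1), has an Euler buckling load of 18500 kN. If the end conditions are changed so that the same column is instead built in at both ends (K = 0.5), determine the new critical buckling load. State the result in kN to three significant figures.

P_cr ≈ 74000 kN

P_cr ∝ 1/K², so P_cr,new = P_cr,old × (K_old/K_new)² = 18500 × (1/0.5)²
= 18500 × 4.000 = 74000 kN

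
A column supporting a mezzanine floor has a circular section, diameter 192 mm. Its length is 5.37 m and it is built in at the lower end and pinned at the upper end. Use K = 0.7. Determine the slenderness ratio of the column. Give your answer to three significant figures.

I = πd⁴/64 = π×192⁴/64 = 6.671×10^7 mm⁴
A = 2.895×10^4 mm²;  r_min = √(I/A) = √(6.671×10^7/2.895×10^4) = 48.00 mm
L_e = K·L = 0.7 × 5.37 m = 3.759 m = 3759.0 mm
λ = L_e / r_min = 3759.0 / 48.00 = 78.3

λ ≈ 78.3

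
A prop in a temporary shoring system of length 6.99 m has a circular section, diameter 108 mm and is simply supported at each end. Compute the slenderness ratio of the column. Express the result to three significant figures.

I = πd⁴/64 = π×108⁴/64 = 6.678×10^6 mm⁴
A = 9.161×10^3 mm²;  r_min = √(I/A) = √(6.678×10^6/9.161×10^3) = 27.00 mm
L_e = K·L = 1 × 6.99 m = 6.990 m = 6990.0 mm
λ = L_e / r_min = 6990.0 / 27.00 = 259

λ ≈ 259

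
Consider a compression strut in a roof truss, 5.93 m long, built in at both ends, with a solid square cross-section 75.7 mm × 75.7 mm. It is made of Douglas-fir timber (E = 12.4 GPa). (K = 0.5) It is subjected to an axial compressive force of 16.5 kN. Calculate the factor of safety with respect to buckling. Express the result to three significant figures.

I = a⁴/12 = 75.7⁴/12 = 2.737×10^6 mm⁴
I = 2.737×10^6 mm⁴ = 2.737×10^-6 m⁴
Effective length L_e = K·L = 0.5 × 5.93 = 2.965 m
P_cr = π²EI / L_e² = π² × 12.4×10⁹ × 2.737×10^-6 / 2.965² = 3.810×10^4 N
Factor of safety n = P_cr / P = 38.096 / 16.5 = 2.31

n ≈ 2.31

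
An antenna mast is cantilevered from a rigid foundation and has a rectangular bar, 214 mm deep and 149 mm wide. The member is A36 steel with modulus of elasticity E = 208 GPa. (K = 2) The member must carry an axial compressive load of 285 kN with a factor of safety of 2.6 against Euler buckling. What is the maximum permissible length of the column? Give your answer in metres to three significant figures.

Buckling occurs about the weak axis: I_min = h·b³/12 with b = 149 mm (the shorter side).
I_min = 214×149³/12 = 5.899×10^7 mm⁴
I = 5.899×10^-5 m⁴
Required critical load P_cr = n·P = 2.6 × 285 = 741.0 kN = 7.410×10^5 N
From P_cr = π²EI/(K·L)²:  L = (1/K)·√(π²EI/P_cr) = (1/2)·√(π²×2.08×10^11×5.899×10^-5/7.410×10^5)
L = 6.39 m

L_max ≈ 6.39 m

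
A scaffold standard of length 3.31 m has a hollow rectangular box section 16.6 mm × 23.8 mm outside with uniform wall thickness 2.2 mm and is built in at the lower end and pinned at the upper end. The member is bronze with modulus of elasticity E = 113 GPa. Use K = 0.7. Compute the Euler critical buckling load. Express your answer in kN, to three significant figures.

Inner dimensions: h_i = 23.8 − 2×2.2 = 19.40 mm, b_i = 16.6 − 2×2.2 = 12.20 mm
Weak-axis I_min = (h_o·b_o³ − h_i·b_i³)/12 with b_o = 16.6, b_i = 12.20 mm (shorter outer/inner sides).
I_min = (23.8×16.6³ − 19.40×12.20³)/12 = 6.137×10^3 mm⁴
I = 6.137×10^3 mm⁴ = 6.137×10^-9 m⁴
Effective length L_e = K·L = 0.7 × 3.31 = 2.317 m
P_cr = π²EI / L_e² = π² × 113×10⁹ × 6.137×10^-9 / 2.317² = 1.275×10^3 N

P_cr ≈ 1.27 kN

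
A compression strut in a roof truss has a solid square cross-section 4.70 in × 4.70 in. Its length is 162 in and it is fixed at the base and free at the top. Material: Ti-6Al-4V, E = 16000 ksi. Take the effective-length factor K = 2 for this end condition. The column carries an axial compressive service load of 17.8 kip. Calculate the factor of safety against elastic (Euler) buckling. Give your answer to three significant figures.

n ≈ 3.44

I = a⁴/12 = 4.70⁴/12 = 40.66 in⁴
Effective length L_e = K·L = 2 × 162 = 324.0 in
P_cr = π²EI / L_e² = π² × 16000×10³ × 40.66 / 324.0² = 6.117×10^4 lb
Factor of safety n = P_cr / P = 61.170 / 17.8 = 3.44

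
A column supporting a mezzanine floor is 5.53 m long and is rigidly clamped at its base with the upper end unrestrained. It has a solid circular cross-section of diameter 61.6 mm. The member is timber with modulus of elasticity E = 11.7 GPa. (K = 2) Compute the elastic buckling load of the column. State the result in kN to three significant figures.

I = πd⁴/64 = π×61.6⁴/64 = 7.068×10^5 mm⁴
I = 7.068×10^5 mm⁴ = 7.068×10^-7 m⁴
Effective length L_e = K·L = 2 × 5.53 = 11.06 m
P_cr = π²EI / L_e² = π² × 11.7×10⁹ × 7.068×10^-7 / 11.06² = 667.2 N

P_cr ≈ 0.667 kN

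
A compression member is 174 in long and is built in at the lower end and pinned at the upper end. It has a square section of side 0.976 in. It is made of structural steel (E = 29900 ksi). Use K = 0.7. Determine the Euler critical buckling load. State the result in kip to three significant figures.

P_cr ≈ 1.50 kip

I = a⁴/12 = 0.976⁴/12 = 7.562×10^-2 in⁴
Effective length L_e = K·L = 0.7 × 174 = 121.8 in
P_cr = π²EI / L_e² = π² × 29900×10³ × 7.562×10^-2 / 121.8² = 1.504×10^3 lb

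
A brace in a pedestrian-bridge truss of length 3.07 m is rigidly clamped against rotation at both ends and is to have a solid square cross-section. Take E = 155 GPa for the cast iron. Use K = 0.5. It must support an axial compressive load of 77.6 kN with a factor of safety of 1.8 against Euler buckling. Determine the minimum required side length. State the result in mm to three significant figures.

Required P_cr = n·P = 1.8 × 77.6 = 139.7 kN
L_e = K·L = 0.5 × 3.07 = 1.535 m
Required I = P_cr·L_e²/(π²E) = 1.397×10^5 × 1.535² / (π² × 1.55×10^11) = 2.151×10^-7 m⁴
I_req = 2.151×10^5 mm⁴
Solid square: I = a⁴/12  ⇒  a = (12I)^(1/4) = (12×2.151×10^5)^(1/4) = 40.1 mm

a ≈ 40.1 mm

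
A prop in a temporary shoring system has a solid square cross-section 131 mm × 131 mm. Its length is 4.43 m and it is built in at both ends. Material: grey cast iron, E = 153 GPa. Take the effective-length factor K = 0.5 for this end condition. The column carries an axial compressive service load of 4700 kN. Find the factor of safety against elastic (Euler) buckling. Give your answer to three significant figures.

n ≈ 1.61

I = a⁴/12 = 131⁴/12 = 2.454×10^7 mm⁴
I = 2.454×10^7 mm⁴ = 2.454×10^-5 m⁴
Effective length L_e = K·L = 0.5 × 4.43 = 2.215 m
P_cr = π²EI / L_e² = π² × 153×10⁹ × 2.454×10^-5 / 2.215² = 7.553×10^6 N
Factor of safety n = P_cr / P = 7553.5 / 4700 = 1.61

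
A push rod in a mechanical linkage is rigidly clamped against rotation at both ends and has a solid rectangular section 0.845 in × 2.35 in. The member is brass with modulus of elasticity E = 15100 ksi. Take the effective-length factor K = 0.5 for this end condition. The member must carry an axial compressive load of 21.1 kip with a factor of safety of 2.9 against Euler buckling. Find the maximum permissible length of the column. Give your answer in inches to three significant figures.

L_max ≈ 33.9 in

Buckling occurs about the weak axis: I_min = h·b³/12 with b = 0.845 in (the shorter side).
I_min = 2.35×0.845³/12 = 0.1182 in⁴
Required critical load P_cr = n·P = 2.9 × 21.1 = 61.19 kip = 6.119×10^4 lb
From P_cr = π²EI/(K·L)²:  L = (1/K)·√(π²EI/P_cr) = (1/0.5)·√(π²×1.51×10^7×0.1182/6.119×10^4)
L = 33.9 in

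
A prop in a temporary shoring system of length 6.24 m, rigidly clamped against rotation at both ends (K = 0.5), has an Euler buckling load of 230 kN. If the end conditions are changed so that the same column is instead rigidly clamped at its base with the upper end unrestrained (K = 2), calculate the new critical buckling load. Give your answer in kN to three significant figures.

P_cr ≈ 14.4 kN

P_cr ∝ 1/K², so P_cr,new = P_cr,old × (K_old/K_new)² = 230 × (0.5/2)²
= 230 × 0.06250 = 14.4 kN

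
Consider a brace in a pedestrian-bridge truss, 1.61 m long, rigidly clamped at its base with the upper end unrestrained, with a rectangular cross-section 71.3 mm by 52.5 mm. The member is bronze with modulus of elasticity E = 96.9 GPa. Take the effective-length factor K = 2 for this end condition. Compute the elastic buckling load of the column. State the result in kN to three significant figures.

Buckling occurs about the weak axis: I_min = h·b³/12 with b = 52.5 mm (the shorter side).
I_min = 71.3×52.5³/12 = 8.598×10^5 mm⁴
I = 8.598×10^5 mm⁴ = 8.598×10^-7 m⁴
Effective length L_e = K·L = 2 × 1.61 = 3.220 m
P_cr = π²EI / L_e² = π² × 96.9×10⁹ × 8.598×10^-7 / 3.220² = 7.930×10^4 N

P_cr ≈ 79.3 kN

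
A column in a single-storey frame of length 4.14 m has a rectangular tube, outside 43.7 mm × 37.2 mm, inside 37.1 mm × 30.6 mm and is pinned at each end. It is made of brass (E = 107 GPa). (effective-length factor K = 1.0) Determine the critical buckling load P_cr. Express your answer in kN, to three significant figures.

P_cr ≈ 6.09 kN

Weak-axis I_min = (h_o·b_o³ − h_i·b_i³)/12 with b_o = 37.2, b_i = 30.60 mm (shorter outer/inner sides).
I_min = (43.7×37.2³ − 37.10×30.60³)/12 = 9.888×10^4 mm⁴
I = 9.888×10^4 mm⁴ = 9.888×10^-8 m⁴
Effective length L_e = K·L = 1 × 4.14 = 4.140 m
P_cr = π²EI / L_e² = π² × 107×10⁹ × 9.888×10^-8 / 4.140² = 6.093×10^3 N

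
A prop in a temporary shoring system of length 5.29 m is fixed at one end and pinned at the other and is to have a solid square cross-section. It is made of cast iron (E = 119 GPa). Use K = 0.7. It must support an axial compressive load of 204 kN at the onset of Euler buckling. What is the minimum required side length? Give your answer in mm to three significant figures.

a ≈ 73.1 mm

L_e = K·L = 0.7 × 5.29 = 3.703 m
Required I = P_cr·L_e²/(π²E) = 2.040×10^5 × 3.703² / (π² × 1.19×10^11) = 2.382×10^-6 m⁴
I_req = 2.382×10^6 mm⁴
Solid square: I = a⁴/12  ⇒  a = (12I)^(1/4) = (12×2.382×10^6)^(1/4) = 73.1 mm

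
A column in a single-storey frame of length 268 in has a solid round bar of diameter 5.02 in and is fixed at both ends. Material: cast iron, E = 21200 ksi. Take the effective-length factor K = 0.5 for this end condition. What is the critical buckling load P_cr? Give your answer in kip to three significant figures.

I = πd⁴/64 = π×5.02⁴/64 = 31.17 in⁴
Effective length L_e = K·L = 0.5 × 268 = 134.0 in
P_cr = π²EI / L_e² = π² × 21200×10³ × 31.17 / 134.0² = 3.633×10^5 lb

P_cr ≈ 363 kip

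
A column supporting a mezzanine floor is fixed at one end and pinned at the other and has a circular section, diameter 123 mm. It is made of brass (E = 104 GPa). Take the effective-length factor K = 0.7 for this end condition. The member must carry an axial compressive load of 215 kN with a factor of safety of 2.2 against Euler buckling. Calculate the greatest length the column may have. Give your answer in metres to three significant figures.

L_max ≈ 7.05 m

I = πd⁴/64 = π×123⁴/64 = 1.124×10^7 mm⁴
I = 1.124×10^-5 m⁴
Required critical load P_cr = n·P = 2.2 × 215 = 473.0 kN = 4.730×10^5 N
From P_cr = π²EI/(K·L)²:  L = (1/K)·√(π²EI/P_cr) = (1/0.7)·√(π²×1.04×10^11×1.124×10^-5/4.730×10^5)
L = 7.05 m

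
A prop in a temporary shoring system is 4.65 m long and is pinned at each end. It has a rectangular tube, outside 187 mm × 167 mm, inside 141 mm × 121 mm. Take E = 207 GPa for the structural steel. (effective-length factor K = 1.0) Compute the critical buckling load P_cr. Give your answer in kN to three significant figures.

Weak-axis I_min = (h_o·b_o³ − h_i·b_i³)/12 with b_o = 167, b_i = 121.0 mm (shorter outer/inner sides).
I_min = (187×167³ − 141.0×121.0³)/12 = 5.176×10^7 mm⁴
I = 5.176×10^7 mm⁴ = 5.176×10^-5 m⁴
Effective length L_e = K·L = 1 × 4.65 = 4.650 m
P_cr = π²EI / L_e² = π² × 207×10⁹ × 5.176×10^-5 / 4.650² = 4.891×10^6 N

P_cr ≈ 4890 kN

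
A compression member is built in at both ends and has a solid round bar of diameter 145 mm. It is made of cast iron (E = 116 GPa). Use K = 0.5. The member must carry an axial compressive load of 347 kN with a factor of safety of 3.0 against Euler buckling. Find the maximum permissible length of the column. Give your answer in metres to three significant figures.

I = πd⁴/64 = π×145⁴/64 = 2.170×10^7 mm⁴
I = 2.170×10^-5 m⁴
Required critical load P_cr = n·P = 3.0 × 347 = 1041 kN = 1.041×10^6 N
From P_cr = π²EI/(K·L)²:  L = (1/K)·√(π²EI/P_cr) = (1/0.5)·√(π²×1.16×10^11×2.170×10^-5/1.041×10^6)
L = 9.77 m

L_max ≈ 9.77 m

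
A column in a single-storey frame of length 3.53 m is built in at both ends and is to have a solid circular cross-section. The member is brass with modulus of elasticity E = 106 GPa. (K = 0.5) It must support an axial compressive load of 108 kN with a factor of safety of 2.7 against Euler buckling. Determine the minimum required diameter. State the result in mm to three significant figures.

Required P_cr = n·P = 2.7 × 108 = 291.6 kN
L_e = K·L = 0.5 × 3.53 = 1.765 m
Required I = P_cr·L_e²/(π²E) = 2.916×10^5 × 1.765² / (π² × 1.06×10^11) = 8.683×10^-7 m⁴
I_req = 8.683×10^5 mm⁴
Solid circle: I = πd⁴/64  ⇒  d = (64I/π)^(1/4) = (64×8.683×10^5/π)^(1/4) = 64.9 mm

d ≈ 64.9 mm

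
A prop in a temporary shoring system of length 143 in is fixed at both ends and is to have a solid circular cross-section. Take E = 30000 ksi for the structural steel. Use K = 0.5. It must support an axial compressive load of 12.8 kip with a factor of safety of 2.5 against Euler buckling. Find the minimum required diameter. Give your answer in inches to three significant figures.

d ≈ 1.83 in

Required P_cr = n·P = 2.5 × 12.8 = 32.00 kip
L_e = K·L = 0.5 × 143 = 71.50 in
Required I = P_cr·L_e²/(π²E) = 3.200×10^4 × 71.50² / (π² × 3.00×10^7) = 0.5525 in⁴
Solid circle: I = πd⁴/64  ⇒  d = (64I/π)^(1/4) = (64×0.5525/π)^(1/4) = 1.83 in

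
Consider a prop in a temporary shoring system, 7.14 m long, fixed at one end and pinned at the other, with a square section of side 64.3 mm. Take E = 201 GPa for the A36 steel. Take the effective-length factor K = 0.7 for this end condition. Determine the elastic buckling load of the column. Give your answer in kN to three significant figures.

I = a⁴/12 = 64.3⁴/12 = 1.425×10^6 mm⁴
I = 1.425×10^6 mm⁴ = 1.425×10^-6 m⁴
Effective length L_e = K·L = 0.7 × 7.14 = 4.998 m
P_cr = π²EI / L_e² = π² × 201×10⁹ × 1.425×10^-6 / 4.998² = 1.131×10^5 N

P_cr ≈ 113 kN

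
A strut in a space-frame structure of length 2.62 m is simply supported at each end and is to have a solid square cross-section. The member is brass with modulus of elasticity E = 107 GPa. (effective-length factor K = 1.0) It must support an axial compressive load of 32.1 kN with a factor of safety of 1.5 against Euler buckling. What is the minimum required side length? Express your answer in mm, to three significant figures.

a ≈ 44.0 mm

Required P_cr = n·P = 1.5 × 32.1 = 48.15 kN
L_e = K·L = 1 × 2.62 = 2.620 m
Required I = P_cr·L_e²/(π²E) = 4.815×10^4 × 2.620² / (π² × 1.07×10^11) = 3.130×10^-7 m⁴
I_req = 3.130×10^5 mm⁴
Solid square: I = a⁴/12  ⇒  a = (12I)^(1/4) = (12×3.130×10^5)^(1/4) = 44.0 mm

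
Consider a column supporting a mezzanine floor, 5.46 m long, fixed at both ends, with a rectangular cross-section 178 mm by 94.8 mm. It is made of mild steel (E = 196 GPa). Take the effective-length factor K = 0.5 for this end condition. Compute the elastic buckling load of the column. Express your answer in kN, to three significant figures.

Buckling occurs about the weak axis: I_min = h·b³/12 with b = 94.8 mm (the shorter side).
I_min = 178×94.8³/12 = 1.264×10^7 mm⁴
I = 1.264×10^7 mm⁴ = 1.264×10^-5 m⁴
Effective length L_e = K·L = 0.5 × 5.46 = 2.730 m
P_cr = π²EI / L_e² = π² × 196×10⁹ × 1.264×10^-5 / 2.730² = 3.280×10^6 N

P_cr ≈ 3280 kN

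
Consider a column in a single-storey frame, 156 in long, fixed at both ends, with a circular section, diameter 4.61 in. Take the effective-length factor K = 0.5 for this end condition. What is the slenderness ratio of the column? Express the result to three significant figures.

λ ≈ 67.7

I = πd⁴/64 = π×4.61⁴/64 = 22.17 in⁴
A = 16.69 in²;  r_min = √(I/A) = √(22.17/16.69) = 1.152 in
L_e = K·L = 0.5 × 156 = 78.00 in
λ = L_e / r_min = 78.000 / 1.152 = 67.7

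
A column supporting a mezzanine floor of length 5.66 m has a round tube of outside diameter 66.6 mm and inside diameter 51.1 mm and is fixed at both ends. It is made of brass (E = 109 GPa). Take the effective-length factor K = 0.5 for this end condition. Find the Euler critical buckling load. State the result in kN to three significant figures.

d_o = 66.6 mm, d_i = 51.1 mm
I = π(d_o⁴ − d_i⁴)/64 = π(66.6⁴ − 51.10⁴)/64 = 6.311×10^5 mm⁴
I = 6.311×10^5 mm⁴ = 6.311×10^-7 m⁴
Effective length L_e = K·L = 0.5 × 5.66 = 2.830 m
P_cr = π²EI / L_e² = π² × 109×10⁹ × 6.311×10^-7 / 2.830² = 8.477×10^4 N

P_cr ≈ 84.8 kN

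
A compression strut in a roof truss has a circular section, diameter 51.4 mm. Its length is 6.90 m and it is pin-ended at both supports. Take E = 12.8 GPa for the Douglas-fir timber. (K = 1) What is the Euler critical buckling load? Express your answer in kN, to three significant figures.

I = πd⁴/64 = π×51.4⁴/64 = 3.426×10^5 mm⁴
I = 3.426×10^5 mm⁴ = 3.426×10^-7 m⁴
Effective length L_e = K·L = 1 × 6.90 = 6.900 m
P_cr = π²EI / L_e² = π² × 12.8×10⁹ × 3.426×10^-7 / 6.900² = 909.1 N

P_cr ≈ 0.909 kN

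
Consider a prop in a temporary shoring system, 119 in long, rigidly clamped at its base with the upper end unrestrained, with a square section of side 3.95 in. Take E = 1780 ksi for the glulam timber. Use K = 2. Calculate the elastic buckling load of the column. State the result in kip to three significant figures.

I = a⁴/12 = 3.95⁴/12 = 20.29 in⁴
Effective length L_e = K·L = 2 × 119 = 238.0 in
P_cr = π²EI / L_e² = π² × 1780×10³ × 20.29 / 238.0² = 6.292×10^3 lb

P_cr ≈ 6.29 kip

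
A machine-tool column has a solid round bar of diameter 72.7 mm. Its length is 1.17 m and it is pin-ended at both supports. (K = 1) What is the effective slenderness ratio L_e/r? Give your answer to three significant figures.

For a solid circle r = d/4 = 72.7/4 = 18.18 mm
L_e = K·L = 1 × 1.17 m = 1.170 m = 1170.0 mm
λ = L_e / r_min = 1170.0 / 18.18 = 64.4

λ ≈ 64.4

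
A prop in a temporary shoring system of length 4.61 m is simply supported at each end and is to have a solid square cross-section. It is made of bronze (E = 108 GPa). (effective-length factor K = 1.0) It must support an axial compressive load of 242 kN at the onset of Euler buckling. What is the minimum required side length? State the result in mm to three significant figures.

L_e = K·L = 1 × 4.61 = 4.610 m
Required I = P_cr·L_e²/(π²E) = 2.420×10^5 × 4.610² / (π² × 1.08×10^11) = 4.825×10^-6 m⁴
I_req = 4.825×10^6 mm⁴
Solid square: I = a⁴/12  ⇒  a = (12I)^(1/4) = (12×4.825×10^6)^(1/4) = 87.2 mm

a ≈ 87.2 mm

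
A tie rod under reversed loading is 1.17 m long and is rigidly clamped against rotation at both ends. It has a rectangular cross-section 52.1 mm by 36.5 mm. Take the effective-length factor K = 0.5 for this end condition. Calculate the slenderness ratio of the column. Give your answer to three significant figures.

For a rectangle r_min = b/√12 = 36.5/√12 = 10.54 mm
L_e = K·L = 0.5 × 1.17 m = 0.5850 m = 585.00 mm
λ = L_e / r_min = 585.00 / 10.54 = 55.5

λ ≈ 55.5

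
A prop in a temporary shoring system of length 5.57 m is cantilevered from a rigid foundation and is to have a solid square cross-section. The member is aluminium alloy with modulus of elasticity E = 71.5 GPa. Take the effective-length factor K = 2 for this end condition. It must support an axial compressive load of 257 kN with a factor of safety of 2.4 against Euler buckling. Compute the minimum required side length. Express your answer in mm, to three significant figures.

a ≈ 190 mm

Required P_cr = n·P = 2.4 × 257 = 616.8 kN
L_e = K·L = 2 × 5.57 = 11.14 m
Required I = P_cr·L_e²/(π²E) = 6.168×10^5 × 11.14² / (π² × 7.15×10^10) = 1.085×10^-4 m⁴
I_req = 1.085×10^8 mm⁴
Solid square: I = a⁴/12  ⇒  a = (12I)^(1/4) = (12×1.085×10^8)^(1/4) = 190 mm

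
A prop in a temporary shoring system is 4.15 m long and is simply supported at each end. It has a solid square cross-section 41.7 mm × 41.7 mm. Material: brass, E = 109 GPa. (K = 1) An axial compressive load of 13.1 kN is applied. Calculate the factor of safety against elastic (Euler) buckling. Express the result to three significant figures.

I = a⁴/12 = 41.7⁴/12 = 2.520×10^5 mm⁴
I = 2.520×10^5 mm⁴ = 2.520×10^-7 m⁴
Effective length L_e = K·L = 1 × 4.15 = 4.150 m
P_cr = π²EI / L_e² = π² × 109×10⁹ × 2.520×10^-7 / 4.150² = 1.574×10^4 N
Factor of safety n = P_cr / P = 15.740 / 13.1 = 1.20

n ≈ 1.20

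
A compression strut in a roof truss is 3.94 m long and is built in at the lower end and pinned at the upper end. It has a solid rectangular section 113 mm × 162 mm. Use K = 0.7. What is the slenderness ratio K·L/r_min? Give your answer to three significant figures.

For a rectangle r_min = b/√12 = 113/√12 = 32.62 mm
L_e = K·L = 0.7 × 3.94 m = 2.758 m = 2758.0 mm
λ = L_e / r_min = 2758.0 / 32.62 = 84.5

λ ≈ 84.5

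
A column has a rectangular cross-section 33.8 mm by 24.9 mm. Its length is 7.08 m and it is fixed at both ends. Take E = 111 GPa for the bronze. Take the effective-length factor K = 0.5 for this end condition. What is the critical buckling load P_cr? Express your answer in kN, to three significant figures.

P_cr ≈ 3.80 kN

Buckling occurs about the weak axis: I_min = h·b³/12 with b = 24.9 mm (the shorter side).
I_min = 33.8×24.9³/12 = 4.348×10^4 mm⁴
I = 4.348×10^4 mm⁴ = 4.348×10^-8 m⁴
Effective length L_e = K·L = 0.5 × 7.08 = 3.540 m
P_cr = π²EI / L_e² = π² × 111×10⁹ × 4.348×10^-8 / 3.540² = 3.801×10^3 N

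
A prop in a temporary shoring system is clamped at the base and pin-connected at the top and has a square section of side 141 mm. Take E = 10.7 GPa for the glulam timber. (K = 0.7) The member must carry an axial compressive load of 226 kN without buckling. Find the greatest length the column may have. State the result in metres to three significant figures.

I = a⁴/12 = 141⁴/12 = 3.294×10^7 mm⁴
I = 3.294×10^-5 m⁴
At the buckling limit P_cr = P = 2.260×10^5 N
From P_cr = π²EI/(K·L)²:  L = (1/K)·√(π²EI/P_cr) = (1/0.7)·√(π²×1.07×10^10×3.294×10^-5/2.260×10^5)
L = 5.60 m

L_max ≈ 5.60 m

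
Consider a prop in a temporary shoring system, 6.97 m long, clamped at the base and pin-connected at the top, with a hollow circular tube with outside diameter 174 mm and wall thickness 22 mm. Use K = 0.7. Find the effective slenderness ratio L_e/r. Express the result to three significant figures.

λ ≈ 89.9

Inner diameter d_i = 174 − 2×22 = 130.0 mm
I = π(d_o⁴ − d_i⁴)/64 = π(174⁴ − 130.0⁴)/64 = 3.098×10^7 mm⁴
A = 1.051×10^4 mm²;  r_min = √(I/A) = √(3.098×10^7/1.051×10^4) = 54.30 mm
L_e = K·L = 0.7 × 6.97 m = 4.879 m = 4879.0 mm
λ = L_e / r_min = 4879.0 / 54.30 = 89.9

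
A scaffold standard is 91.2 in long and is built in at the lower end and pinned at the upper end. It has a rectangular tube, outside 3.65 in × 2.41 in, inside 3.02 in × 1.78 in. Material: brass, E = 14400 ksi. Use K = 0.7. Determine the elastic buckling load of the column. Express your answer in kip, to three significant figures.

P_cr ≈ 99.0 kip

Weak-axis I_min = (h_o·b_o³ − h_i·b_i³)/12 with b_o = 2.41, b_i = 1.780 in (shorter outer/inner sides).
I_min = (3.65×2.41³ − 3.020×1.780³)/12 = 2.838 in⁴
Effective length L_e = K·L = 0.7 × 91.2 = 63.84 in
P_cr = π²EI / L_e² = π² × 14400×10³ × 2.838 / 63.84² = 9.898×10^4 lb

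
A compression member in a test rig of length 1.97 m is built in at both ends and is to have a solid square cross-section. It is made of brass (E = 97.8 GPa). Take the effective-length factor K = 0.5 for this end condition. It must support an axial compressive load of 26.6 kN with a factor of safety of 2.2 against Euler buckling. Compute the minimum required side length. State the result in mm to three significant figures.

Required P_cr = n·P = 2.2 × 26.6 = 58.52 kN
L_e = K·L = 0.5 × 1.97 = 0.9850 m
Required I = P_cr·L_e²/(π²E) = 5.852×10^4 × 0.9850² / (π² × 9.78×10^10) = 5.882×10^-8 m⁴
I_req = 5.882×10^4 mm⁴
Solid square: I = a⁴/12  ⇒  a = (12I)^(1/4) = (12×5.882×10^4)^(1/4) = 29.0 mm

a ≈ 29.0 mm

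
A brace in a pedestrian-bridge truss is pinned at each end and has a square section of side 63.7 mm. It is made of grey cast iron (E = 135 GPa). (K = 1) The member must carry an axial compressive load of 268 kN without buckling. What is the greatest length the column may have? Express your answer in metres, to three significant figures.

L_max ≈ 2.61 m

I = a⁴/12 = 63.7⁴/12 = 1.372×10^6 mm⁴
I = 1.372×10^-6 m⁴
At the buckling limit P_cr = P = 2.680×10^5 N
From P_cr = π²EI/(K·L)²:  L = (1/K)·√(π²EI/P_cr) = (1/1)·√(π²×1.35×10^11×1.372×10^-6/2.680×10^5)
L = 2.61 m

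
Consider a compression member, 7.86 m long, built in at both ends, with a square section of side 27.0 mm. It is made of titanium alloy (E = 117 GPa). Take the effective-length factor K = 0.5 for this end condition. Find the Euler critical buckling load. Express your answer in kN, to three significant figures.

I = a⁴/12 = 27.0⁴/12 = 4.429×10^4 mm⁴
I = 4.429×10^4 mm⁴ = 4.429×10^-8 m⁴
Effective length L_e = K·L = 0.5 × 7.86 = 3.930 m
P_cr = π²EI / L_e² = π² × 117×10⁹ × 4.429×10^-8 / 3.930² = 3.311×10^3 N

P_cr ≈ 3.31 kN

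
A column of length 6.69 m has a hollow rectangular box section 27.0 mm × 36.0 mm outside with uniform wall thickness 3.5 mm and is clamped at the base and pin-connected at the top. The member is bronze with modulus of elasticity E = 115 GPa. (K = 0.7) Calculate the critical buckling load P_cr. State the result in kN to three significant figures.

P_cr ≈ 2.06 kN

Inner dimensions: h_i = 36.0 − 2×3.5 = 29.00 mm, b_i = 27.0 − 2×3.5 = 20.00 mm
Weak-axis I_min = (h_o·b_o³ − h_i·b_i³)/12 with b_o = 27.0, b_i = 20.00 mm (shorter outer/inner sides).
I_min = (36.0×27.0³ − 29.00×20.00³)/12 = 3.972×10^4 mm⁴
I = 3.972×10^4 mm⁴ = 3.972×10^-8 m⁴
Effective length L_e = K·L = 0.7 × 6.69 = 4.683 m
P_cr = π²EI / L_e² = π² × 115×10⁹ × 3.972×10^-8 / 4.683² = 2.055×10^3 N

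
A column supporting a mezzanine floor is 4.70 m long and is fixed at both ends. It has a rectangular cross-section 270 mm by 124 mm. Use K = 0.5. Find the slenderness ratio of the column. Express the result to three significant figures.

λ ≈ 65.7

Buckling occurs about the weak axis: I_min = h·b³/12 with b = 124 mm (the shorter side).
I_min = 270×124³/12 = 4.290×10^7 mm⁴
A = 3.348×10^4 mm²;  r_min = √(I/A) = √(4.290×10^7/3.348×10^4) = 35.80 mm
L_e = K·L = 0.5 × 4.70 m = 2.350 m = 2350.0 mm
λ = L_e / r_min = 2350.0 / 35.80 = 65.7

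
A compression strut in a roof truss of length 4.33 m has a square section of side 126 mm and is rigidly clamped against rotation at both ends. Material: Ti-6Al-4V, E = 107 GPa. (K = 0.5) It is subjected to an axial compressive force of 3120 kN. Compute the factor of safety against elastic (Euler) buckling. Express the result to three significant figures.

I = a⁴/12 = 126⁴/12 = 2.100×10^7 mm⁴
I = 2.100×10^7 mm⁴ = 2.100×10^-5 m⁴
Effective length L_e = K·L = 0.5 × 4.33 = 2.165 m
P_cr = π²EI / L_e² = π² × 107×10⁹ × 2.100×10^-5 / 2.165² = 4.732×10^6 N
Factor of safety n = P_cr / P = 4732.3 / 3120 = 1.52

n ≈ 1.52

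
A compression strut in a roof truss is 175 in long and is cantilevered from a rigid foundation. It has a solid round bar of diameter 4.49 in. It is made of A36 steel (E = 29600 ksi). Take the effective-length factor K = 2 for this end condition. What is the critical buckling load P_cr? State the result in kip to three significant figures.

P_cr ≈ 47.6 kip

I = πd⁴/64 = π×4.49⁴/64 = 19.95 in⁴
Effective length L_e = K·L = 2 × 175 = 350.0 in
P_cr = π²EI / L_e² = π² × 29600×10³ × 19.95 / 350.0² = 4.758×10^4 lb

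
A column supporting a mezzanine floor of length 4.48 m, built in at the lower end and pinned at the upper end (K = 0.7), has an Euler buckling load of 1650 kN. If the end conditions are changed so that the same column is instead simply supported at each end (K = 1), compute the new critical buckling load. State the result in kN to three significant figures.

P_cr ≈ 808 kN

P_cr ∝ 1/K², so P_cr,new = P_cr,old × (K_old/K_new)² = 1650 × (0.7/1)²
= 1650 × 0.4900 = 808 kN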